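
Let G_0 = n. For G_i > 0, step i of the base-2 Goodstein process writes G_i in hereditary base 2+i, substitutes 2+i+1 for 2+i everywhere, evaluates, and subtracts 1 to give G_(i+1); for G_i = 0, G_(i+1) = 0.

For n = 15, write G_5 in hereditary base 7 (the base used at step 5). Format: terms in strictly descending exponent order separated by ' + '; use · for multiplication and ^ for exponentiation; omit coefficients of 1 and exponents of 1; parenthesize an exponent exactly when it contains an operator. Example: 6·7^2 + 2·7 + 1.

7^(7 + 1) + 7^7

15 —HB2→ 2^(2 + 1) + 2^2 + 2 + 1 —bump→ 3^(3 + 1) + 3^3 + 3 + 1 = 112 —(−1)→ 111
111 —HB3→ 3^(3 + 1) + 3^3 + 3 —bump→ 4^(4 + 1) + 4^4 + 4 = 1284 —(−1)→ 1283
1283 —HB4→ 4^(4 + 1) + 4^4 + 3 —bump→ 5^(5 + 1) + 5^5 + 3 = 18753 —(−1)→ 18752
18752 —HB5→ 5^(5 + 1) + 5^5 + 2 —bump→ 6^(6 + 1) + 6^6 + 2 = 326594 —(−1)→ 326593
326593 —HB6→ 6^(6 + 1) + 6^6 + 1 —bump→ 7^(7 + 1) + 7^7 + 1 = 6588345 —(−1)→ 6588344
6588344 —HB7→ 7^(7 + 1) + 7^7 —bump→ 8^(8 + 1) + 8^8 = 150994944 —(−1)→ 150994943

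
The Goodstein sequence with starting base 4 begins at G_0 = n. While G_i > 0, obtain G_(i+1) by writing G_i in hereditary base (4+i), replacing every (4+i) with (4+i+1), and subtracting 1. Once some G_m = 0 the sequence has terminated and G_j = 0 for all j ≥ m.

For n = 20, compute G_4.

[0] 20 ≡ 4^2 + 4 (base 4). Lift 5: 30. −1: 29.
[1] 29 ≡ 5^2 + 4 (base 5). Lift 6: 40. −1: 39.
[2] 39 ≡ 6^2 + 3 (base 6). Lift 7: 52. −1: 51.
[3] 51 ≡ 7^2 + 2 (base 7). Lift 8: 66. −1: 65.
[4] 65 ≡ 8^2 + 1 (base 8). Lift 9: 82. −1: 81.

65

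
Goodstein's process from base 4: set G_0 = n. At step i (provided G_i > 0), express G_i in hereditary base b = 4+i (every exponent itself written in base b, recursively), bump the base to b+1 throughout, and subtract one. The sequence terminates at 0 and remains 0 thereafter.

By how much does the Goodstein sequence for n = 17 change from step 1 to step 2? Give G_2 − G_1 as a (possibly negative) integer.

G_0=17  [base 4] 4^2 + 1  →[4↦5]→  5^2 + 1 = 26  −1 ⇒ G_1=25
G_1=25  [base 5] 5^2  →[5↦6]→  6^2 = 36  −1 ⇒ G_2=35

10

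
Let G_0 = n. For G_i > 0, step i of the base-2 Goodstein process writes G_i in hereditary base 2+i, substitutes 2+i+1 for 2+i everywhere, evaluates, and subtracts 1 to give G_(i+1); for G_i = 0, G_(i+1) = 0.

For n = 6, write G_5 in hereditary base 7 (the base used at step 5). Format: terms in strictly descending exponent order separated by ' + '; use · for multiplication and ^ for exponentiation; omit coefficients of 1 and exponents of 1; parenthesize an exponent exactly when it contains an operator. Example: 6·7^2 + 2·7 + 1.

(0) 6|_2 = 2^2 + 2 ↦ 3^3 + 3|_3 = 30 ⇒ 29
(1) 29|_3 = 3^3 + 2 ↦ 4^4 + 2|_4 = 258 ⇒ 257
(2) 257|_4 = 4^4 + 1 ↦ 5^5 + 1|_5 = 3126 ⇒ 3125
(3) 3125|_5 = 5^5 ↦ 6^6|_6 = 46656 ⇒ 46655
(4) 46655|_6 = 5·6^5 + 5·6^4 + 5·6^3 + 5·6^2 + 5·6 + 5 ↦ 5·7^5 + 5·7^4 + 5·7^3 + 5·7^2 + 5·7 + 5|_7 = 98040 ⇒ 98039
(5) 98039|_7 = 5·7^5 + 5·7^4 + 5·7^3 + 5·7^2 + 5·7 + 4 ↦ 5·8^5 + 5·8^4 + 5·8^3 + 5·8^2 + 5·8 + 4|_8 = 187244 ⇒ 187243

5·7^5 + 5·7^4 + 5·7^3 + 5·7^2 + 5·7 + 4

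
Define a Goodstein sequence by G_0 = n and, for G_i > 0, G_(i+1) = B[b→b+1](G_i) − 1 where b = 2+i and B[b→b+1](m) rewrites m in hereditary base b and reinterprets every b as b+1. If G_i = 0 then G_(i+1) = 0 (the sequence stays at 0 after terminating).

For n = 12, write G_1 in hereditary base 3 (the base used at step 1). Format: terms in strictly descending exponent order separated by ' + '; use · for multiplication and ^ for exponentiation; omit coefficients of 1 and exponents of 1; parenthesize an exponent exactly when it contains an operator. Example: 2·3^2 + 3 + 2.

3^(3 + 1) + 2·3^2 + 2·3 + 2

G_0=12  [base 2] 2^(2 + 1) + 2^2  →[2↦3]→  3^(3 + 1) + 3^3 = 108  −1 ⇒ G_1=107
G_1=107  [base 3] 3^(3 + 1) + 2·3^2 + 2·3 + 2  →[3↦4]→  4^(4 + 1) + 2·4^2 + 2·4 + 2 = 1066  −1 ⇒ G_2=1065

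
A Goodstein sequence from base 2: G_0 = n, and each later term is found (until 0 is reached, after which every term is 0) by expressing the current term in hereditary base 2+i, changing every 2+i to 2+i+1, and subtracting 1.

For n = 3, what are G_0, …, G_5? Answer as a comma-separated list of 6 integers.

3, 3, 3, 2, 1, 0

i=0: 3 = 2 + 1 (b=2); 2→3: 3 + 1 = 4; 4−1 = 3
i=1: 3 = 3 (b=3); 3→4: 4 = 4; 4−1 = 3
i=2: 3 = 3 (b=4); 4→5: 3 = 3; 3−1 = 2
i=3: 2 = 2 (b=5); 5→6: 2 = 2; 2−1 = 1
i=4: 1 = 1 (b=6); 6→7: 1 = 1; 1−1 = 0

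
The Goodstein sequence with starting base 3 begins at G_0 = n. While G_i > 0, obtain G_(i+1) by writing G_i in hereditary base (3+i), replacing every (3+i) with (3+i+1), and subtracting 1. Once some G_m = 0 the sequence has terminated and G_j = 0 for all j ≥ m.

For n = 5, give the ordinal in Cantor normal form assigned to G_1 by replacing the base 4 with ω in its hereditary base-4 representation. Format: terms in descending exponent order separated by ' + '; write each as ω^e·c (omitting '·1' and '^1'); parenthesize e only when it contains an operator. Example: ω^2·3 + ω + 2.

5 —HB3→ 3 + 2 —bump→ 4 + 2 = 6 —(−1)→ 5
5 —HB4→ 4 + 1 —bump→ 5 + 1 = 6 —(−1)→ 5

ω + 1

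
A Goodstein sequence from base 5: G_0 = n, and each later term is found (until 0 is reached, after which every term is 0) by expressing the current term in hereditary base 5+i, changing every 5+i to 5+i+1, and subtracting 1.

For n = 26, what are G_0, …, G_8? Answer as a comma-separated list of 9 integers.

G_0 = 26. HB_5(26) = 5^2 + 1. Bump = 37. G_1 = 36.
G_1 = 36. HB_6(36) = 6^2. Bump = 49. G_2 = 48.
G_2 = 48. HB_7(48) = 6·7 + 6. Bump = 54. G_3 = 53.
G_3 = 53. HB_8(53) = 6·8 + 5. Bump = 59. G_4 = 58.
G_4 = 58. HB_9(58) = 6·9 + 4. Bump = 64. G_5 = 63.
G_5 = 63. HB_10(63) = 6·10 + 3. Bump = 69. G_6 = 68.
G_6 = 68. HB_11(68) = 6·11 + 2. Bump = 74. G_7 = 73.
G_7 = 73. HB_12(73) = 6·12 + 1. Bump = 79. G_8 = 78.

26, 36, 48, 53, 58, 63, 68, 73, 78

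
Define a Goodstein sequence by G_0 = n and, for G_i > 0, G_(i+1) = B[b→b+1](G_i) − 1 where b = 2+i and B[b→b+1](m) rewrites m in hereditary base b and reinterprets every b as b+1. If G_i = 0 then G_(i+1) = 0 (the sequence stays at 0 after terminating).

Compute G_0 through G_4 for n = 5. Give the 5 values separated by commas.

step 0: 5 = 2^2 + 1; sub 3 for 2: 3^3 + 1; = 28; G_1 = 28−1 = 27
step 1: 27 = 3^3; sub 4 for 3: 4^4; = 256; G_2 = 256−1 = 255
step 2: 255 = 3·4^3 + 3·4^2 + 3·4 + 3; sub 5 for 4: 3·5^3 + 3·5^2 + 3·5 + 3; = 468; G_3 = 468−1 = 467
step 3: 467 = 3·5^3 + 3·5^2 + 3·5 + 2; sub 6 for 5: 3·6^3 + 3·6^2 + 3·6 + 2; = 776; G_4 = 776−1 = 775

5, 27, 255, 467, 775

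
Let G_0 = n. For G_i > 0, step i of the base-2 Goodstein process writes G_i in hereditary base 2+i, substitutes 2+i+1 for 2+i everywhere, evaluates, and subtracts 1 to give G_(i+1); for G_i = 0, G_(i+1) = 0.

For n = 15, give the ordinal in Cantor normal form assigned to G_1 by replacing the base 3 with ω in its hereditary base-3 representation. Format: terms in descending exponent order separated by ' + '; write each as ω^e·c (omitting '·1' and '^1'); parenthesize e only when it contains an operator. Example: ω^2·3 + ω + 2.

ω^(ω + 1) + ω^ω + ω

G_0 = 15. HB_2(15) = 2^(2 + 1) + 2^2 + 2 + 1. Bump = 112. G_1 = 111.
G_1 = 111. HB_3(111) = 3^(3 + 1) + 3^3 + 3. Bump = 1284. G_2 = 1283.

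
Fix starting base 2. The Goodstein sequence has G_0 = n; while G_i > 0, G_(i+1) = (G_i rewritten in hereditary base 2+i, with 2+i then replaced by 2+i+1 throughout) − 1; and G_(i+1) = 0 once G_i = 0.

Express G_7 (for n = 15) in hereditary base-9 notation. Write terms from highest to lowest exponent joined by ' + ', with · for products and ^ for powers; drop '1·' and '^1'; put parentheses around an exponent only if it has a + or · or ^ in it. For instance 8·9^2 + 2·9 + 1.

9^(9 + 1) + 7·9^7 + 7·9^6 + 7·9^5 + 7·9^4 + 7·9^3 + 7·9^2 + 7·9 + 6

G_0 = 15. HB_2(15) = 2^(2 + 1) + 2^2 + 2 + 1. Bump = 112. G_1 = 111.
G_1 = 111. HB_3(111) = 3^(3 + 1) + 3^3 + 3. Bump = 1284. G_2 = 1283.
G_2 = 1283. HB_4(1283) = 4^(4 + 1) + 4^4 + 3. Bump = 18753. G_3 = 18752.
G_3 = 18752. HB_5(18752) = 5^(5 + 1) + 5^5 + 2. Bump = 326594. G_4 = 326593.
G_4 = 326593. HB_6(326593) = 6^(6 + 1) + 6^6 + 1. Bump = 6588345. G_5 = 6588344.
G_5 = 6588344. HB_7(6588344) = 7^(7 + 1) + 7^7. Bump = 150994944. G_6 = 150994943.
G_6 = 150994943. HB_8(150994943) = 8^(8 + 1) + 7·8^7 + 7·8^6 + 7·8^5 + 7·8^4 + 7·8^3 + 7·8^2 + 7·8 + 7. Bump = 3524450281. G_7 = 3524450280.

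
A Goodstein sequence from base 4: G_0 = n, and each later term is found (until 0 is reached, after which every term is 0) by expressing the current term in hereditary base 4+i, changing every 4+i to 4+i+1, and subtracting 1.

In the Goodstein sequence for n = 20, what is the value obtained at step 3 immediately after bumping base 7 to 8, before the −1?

66

(0) 20|_4 = 4^2 + 4 ↦ 5^2 + 5|_5 = 30 ⇒ 29
(1) 29|_5 = 5^2 + 4 ↦ 6^2 + 4|_6 = 40 ⇒ 39
(2) 39|_6 = 6^2 + 3 ↦ 7^2 + 3|_7 = 52 ⇒ 51
(3) 51|_7 = 7^2 + 2 ↦ 8^2 + 2|_8 = 66 ⇒ 65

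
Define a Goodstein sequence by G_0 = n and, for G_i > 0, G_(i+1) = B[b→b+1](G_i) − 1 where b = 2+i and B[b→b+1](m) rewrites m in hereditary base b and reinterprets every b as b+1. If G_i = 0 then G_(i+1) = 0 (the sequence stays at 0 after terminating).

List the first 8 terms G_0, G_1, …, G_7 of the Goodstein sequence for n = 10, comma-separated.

G_0=10  [base 2] 2^(2 + 1) + 2  →[2↦3]→  3^(3 + 1) + 3 = 84  −1 ⇒ G_1=83
G_1=83  [base 3] 3^(3 + 1) + 2  →[3↦4]→  4^(4 + 1) + 2 = 1026  −1 ⇒ G_2=1025
G_2=1025  [base 4] 4^(4 + 1) + 1  →[4↦5]→  5^(5 + 1) + 1 = 15626  −1 ⇒ G_3=15625
G_3=15625  [base 5] 5^(5 + 1)  →[5↦6]→  6^(6 + 1) = 279936  −1 ⇒ G_4=279935
G_4=279935  [base 6] 5·6^6 + 5·6^5 + 5·6^4 + 5·6^3 + 5·6^2 + 5·6 + 5  →[6↦7]→  5·7^7 + 5·7^5 + 5·7^4 + 5·7^3 + 5·7^2 + 5·7 + 5 = 4215755  −1 ⇒ G_5=4215754
G_5=4215754  [base 7] 5·7^7 + 5·7^5 + 5·7^4 + 5·7^3 + 5·7^2 + 5·7 + 4  →[7↦8]→  5·8^8 + 5·8^5 + 5·8^4 + 5·8^3 + 5·8^2 + 5·8 + 4 = 84073324  −1 ⇒ G_6=84073323
G_6=84073323  [base 8] 5·8^8 + 5·8^5 + 5·8^4 + 5·8^3 + 5·8^2 + 5·8 + 3  →[8↦9]→  5·9^9 + 5·9^5 + 5·9^4 + 5·9^3 + 5·9^2 + 5·9 + 3 = 1937434593  −1 ⇒ G_7=1937434592

10, 83, 1025, 15625, 279935, 4215754, 84073323, 1937434592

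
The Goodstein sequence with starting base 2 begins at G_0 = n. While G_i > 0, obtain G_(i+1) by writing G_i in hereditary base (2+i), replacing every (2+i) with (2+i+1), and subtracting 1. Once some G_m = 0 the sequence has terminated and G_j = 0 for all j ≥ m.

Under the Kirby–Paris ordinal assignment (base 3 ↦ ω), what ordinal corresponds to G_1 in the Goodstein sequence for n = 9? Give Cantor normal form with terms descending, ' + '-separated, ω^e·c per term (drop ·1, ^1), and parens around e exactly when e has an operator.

ω^(ω + 1)

G_0=9  [base 2] 2^(2 + 1) + 1  →[2↦3]→  3^(3 + 1) + 1 = 82  −1 ⇒ G_1=81
G_1=81  [base 3] 3^(3 + 1)  →[3↦4]→  4^(4 + 1) = 1024  −1 ⇒ G_2=1023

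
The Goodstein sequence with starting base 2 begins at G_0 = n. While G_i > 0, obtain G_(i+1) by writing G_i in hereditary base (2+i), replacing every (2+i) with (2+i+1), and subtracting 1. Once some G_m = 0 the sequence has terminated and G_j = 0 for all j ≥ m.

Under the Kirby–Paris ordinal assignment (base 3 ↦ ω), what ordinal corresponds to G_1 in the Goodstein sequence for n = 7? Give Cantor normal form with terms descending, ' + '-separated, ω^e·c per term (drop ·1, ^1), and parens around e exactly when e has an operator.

7 —HB2→ 2^2 + 2 + 1 —bump→ 3^3 + 3 + 1 = 31 —(−1)→ 30
30 —HB3→ 3^3 + 3 —bump→ 4^4 + 4 = 260 —(−1)→ 259

ω^ω + ω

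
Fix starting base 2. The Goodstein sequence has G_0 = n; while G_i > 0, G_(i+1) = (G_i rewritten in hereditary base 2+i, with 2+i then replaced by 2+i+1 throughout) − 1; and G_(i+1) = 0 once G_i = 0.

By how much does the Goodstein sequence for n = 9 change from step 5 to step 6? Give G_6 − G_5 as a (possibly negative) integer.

47861573

G_0=9  [base 2] 2^(2 + 1) + 1  →[2↦3]→  3^(3 + 1) + 1 = 82  −1 ⇒ G_1=81
G_1=81  [base 3] 3^(3 + 1)  →[3↦4]→  4^(4 + 1) = 1024  −1 ⇒ G_2=1023
G_2=1023  [base 4] 3·4^4 + 3·4^3 + 3·4^2 + 3·4 + 3  →[4↦5]→  3·5^5 + 3·5^3 + 3·5^2 + 3·5 + 3 = 9843  −1 ⇒ G_3=9842
G_3=9842  [base 5] 3·5^5 + 3·5^3 + 3·5^2 + 3·5 + 2  →[5↦6]→  3·6^6 + 3·6^3 + 3·6^2 + 3·6 + 2 = 140744  −1 ⇒ G_4=140743
G_4=140743  [base 6] 3·6^6 + 3·6^3 + 3·6^2 + 3·6 + 1  →[6↦7]→  3·7^7 + 3·7^3 + 3·7^2 + 3·7 + 1 = 2471827  −1 ⇒ G_5=2471826
G_5=2471826  [base 7] 3·7^7 + 3·7^3 + 3·7^2 + 3·7  →[7↦8]→  3·8^8 + 3·8^3 + 3·8^2 + 3·8 = 50333400  −1 ⇒ G_6=50333399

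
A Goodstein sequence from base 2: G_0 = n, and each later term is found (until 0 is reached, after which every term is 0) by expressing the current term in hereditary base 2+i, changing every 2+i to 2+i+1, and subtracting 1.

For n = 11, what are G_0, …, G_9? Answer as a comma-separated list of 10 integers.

[0] 11 ≡ 2^(2 + 1) + 2 + 1 (base 2). Lift 3: 85. −1: 84.
[1] 84 ≡ 3^(3 + 1) + 3 (base 3). Lift 4: 1028. −1: 1027.
[2] 1027 ≡ 4^(4 + 1) + 3 (base 4). Lift 5: 15628. −1: 15627.
[3] 15627 ≡ 5^(5 + 1) + 2 (base 5). Lift 6: 279938. −1: 279937.
[4] 279937 ≡ 6^(6 + 1) + 1 (base 6). Lift 7: 5764802. −1: 5764801.
[5] 5764801 ≡ 7^(7 + 1) (base 7). Lift 8: 134217728. −1: 134217727.
[6] 134217727 ≡ 7·8^8 + 7·8^7 + 7·8^6 + 7·8^5 + 7·8^4 + 7·8^3 + 7·8^2 + 7·8 + 7 (base 8). Lift 9: 2749609303. −1: 2749609302.
[7] 2749609302 ≡ 7·9^9 + 7·9^7 + 7·9^6 + 7·9^5 + 7·9^4 + 7·9^3 + 7·9^2 + 7·9 + 6 (base 9). Lift 10: 70077777776. −1: 70077777775.
[8] 70077777775 ≡ 7·10^10 + 7·10^7 + 7·10^6 + 7·10^5 + 7·10^4 + 7·10^3 + 7·10^2 + 7·10 + 5 (base 10). Lift 11: 1997331745491. −1: 1997331745490.

11, 84, 1027, 15627, 279937, 5764801, 134217727, 2749609302, 70077777775, 1997331745490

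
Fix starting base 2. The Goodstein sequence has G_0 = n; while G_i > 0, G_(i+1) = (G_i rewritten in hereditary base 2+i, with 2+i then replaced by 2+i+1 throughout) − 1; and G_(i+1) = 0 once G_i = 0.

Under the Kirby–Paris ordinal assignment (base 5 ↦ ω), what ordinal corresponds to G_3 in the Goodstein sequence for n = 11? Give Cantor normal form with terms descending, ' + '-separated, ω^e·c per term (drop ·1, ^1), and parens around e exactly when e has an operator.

ω^(ω + 1) + 2

step 0: 11 = 2^(2 + 1) + 2 + 1; sub 3 for 2: 3^(3 + 1) + 3 + 1; = 85; G_1 = 85−1 = 84
step 1: 84 = 3^(3 + 1) + 3; sub 4 for 3: 4^(4 + 1) + 4; = 1028; G_2 = 1028−1 = 1027
step 2: 1027 = 4^(4 + 1) + 3; sub 5 for 4: 5^(5 + 1) + 3; = 15628; G_3 = 15628−1 = 15627
step 3: 15627 = 5^(5 + 1) + 2; sub 6 for 5: 6^(6 + 1) + 2; = 279938; G_4 = 279938−1 = 279937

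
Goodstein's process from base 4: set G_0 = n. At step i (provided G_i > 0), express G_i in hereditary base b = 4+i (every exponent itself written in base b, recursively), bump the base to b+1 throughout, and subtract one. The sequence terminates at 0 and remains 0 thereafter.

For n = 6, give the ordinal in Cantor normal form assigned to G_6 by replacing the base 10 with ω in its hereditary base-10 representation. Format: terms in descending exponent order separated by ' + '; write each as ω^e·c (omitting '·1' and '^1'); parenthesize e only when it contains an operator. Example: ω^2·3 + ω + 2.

[0] 6 ≡ 4 + 2 (base 4). Lift 5: 7. −1: 6.
[1] 6 ≡ 5 + 1 (base 5). Lift 6: 7. −1: 6.
[2] 6 ≡ 6 (base 6). Lift 7: 7. −1: 6.
[3] 6 ≡ 6 (base 7). Lift 8: 6. −1: 5.
[4] 5 ≡ 5 (base 8). Lift 9: 5. −1: 4.
[5] 4 ≡ 4 (base 9). Lift 10: 4. −1: 3.
[6] 3 ≡ 3 (base 10). Lift 11: 3. −1: 2.

3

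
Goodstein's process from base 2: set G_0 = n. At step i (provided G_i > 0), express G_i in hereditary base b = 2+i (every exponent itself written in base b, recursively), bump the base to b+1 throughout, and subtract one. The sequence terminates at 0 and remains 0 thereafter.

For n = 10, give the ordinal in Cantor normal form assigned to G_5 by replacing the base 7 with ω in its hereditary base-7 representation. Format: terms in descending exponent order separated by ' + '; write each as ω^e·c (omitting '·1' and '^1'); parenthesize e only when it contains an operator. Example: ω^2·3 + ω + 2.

ω^ω·5 + ω^5·5 + ω^4·5 + ω^3·5 + ω^2·5 + ω·5 + 4

i=0: 10 = 2^(2 + 1) + 2 (b=2); 2→3: 3^(3 + 1) + 3 = 84; 84−1 = 83
i=1: 83 = 3^(3 + 1) + 2 (b=3); 3→4: 4^(4 + 1) + 2 = 1026; 1026−1 = 1025
i=2: 1025 = 4^(4 + 1) + 1 (b=4); 4→5: 5^(5 + 1) + 1 = 15626; 15626−1 = 15625
i=3: 15625 = 5^(5 + 1) (b=5); 5→6: 6^(6 + 1) = 279936; 279936−1 = 279935
i=4: 279935 = 5·6^6 + 5·6^5 + 5·6^4 + 5·6^3 + 5·6^2 + 5·6 + 5 (b=6); 6→7: 5·7^7 + 5·7^5 + 5·7^4 + 5·7^3 + 5·7^2 + 5·7 + 5 = 4215755; 4215755−1 = 4215754
i=5: 4215754 = 5·7^7 + 5·7^5 + 5·7^4 + 5·7^3 + 5·7^2 + 5·7 + 4 (b=7); 7→8: 5·8^8 + 5·8^5 + 5·8^4 + 5·8^3 + 5·8^2 + 5·8 + 4 = 84073324; 84073324−1 = 84073323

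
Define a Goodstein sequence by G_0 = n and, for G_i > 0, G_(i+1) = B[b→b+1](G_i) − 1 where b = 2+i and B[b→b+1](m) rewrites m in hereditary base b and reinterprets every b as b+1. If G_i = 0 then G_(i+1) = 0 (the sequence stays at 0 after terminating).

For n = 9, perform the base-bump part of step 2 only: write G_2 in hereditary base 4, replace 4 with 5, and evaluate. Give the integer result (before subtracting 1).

9843

[0] 9 ≡ 2^(2 + 1) + 1 (base 2). Lift 3: 82. −1: 81.
[1] 81 ≡ 3^(3 + 1) (base 3). Lift 4: 1024. −1: 1023.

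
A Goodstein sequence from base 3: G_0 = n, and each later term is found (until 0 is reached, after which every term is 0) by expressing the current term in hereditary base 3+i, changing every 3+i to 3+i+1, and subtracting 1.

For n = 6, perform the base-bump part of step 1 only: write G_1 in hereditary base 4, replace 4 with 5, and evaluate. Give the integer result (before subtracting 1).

8

6 —HB3→ 2·3 —bump→ 2·4 = 8 —(−1)→ 7
7 —HB4→ 4 + 3 —bump→ 5 + 3 = 8 —(−1)→ 7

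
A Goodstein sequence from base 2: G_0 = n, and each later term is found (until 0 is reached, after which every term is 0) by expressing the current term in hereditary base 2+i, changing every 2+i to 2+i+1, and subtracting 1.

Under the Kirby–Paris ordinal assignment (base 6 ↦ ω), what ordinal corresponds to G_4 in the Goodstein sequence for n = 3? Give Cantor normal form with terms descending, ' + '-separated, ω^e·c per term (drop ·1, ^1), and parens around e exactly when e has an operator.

G_0=3  [base 2] 2 + 1  →[2↦3]→  3 + 1 = 4  −1 ⇒ G_1=3
G_1=3  [base 3] 3  →[3↦4]→  4 = 4  −1 ⇒ G_2=3
G_2=3  [base 4] 3  →[4↦5]→  3 = 3  −1 ⇒ G_3=2
G_3=2  [base 5] 2  →[5↦6]→  2 = 2  −1 ⇒ G_4=1
G_4=1  [base 6] 1  →[6↦7]→  1 = 1  −1 ⇒ G_5=0

1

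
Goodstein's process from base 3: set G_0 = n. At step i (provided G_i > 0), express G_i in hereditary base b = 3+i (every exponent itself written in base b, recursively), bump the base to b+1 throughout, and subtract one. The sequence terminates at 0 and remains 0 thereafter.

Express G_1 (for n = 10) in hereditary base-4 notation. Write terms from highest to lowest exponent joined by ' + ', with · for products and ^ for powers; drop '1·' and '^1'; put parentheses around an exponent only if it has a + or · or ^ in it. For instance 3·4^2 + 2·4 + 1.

4^2

(0) 10|_3 = 3^2 + 1 ↦ 4^2 + 1|_4 = 17 ⇒ 16
(1) 16|_4 = 4^2 ↦ 5^2|_5 = 25 ⇒ 24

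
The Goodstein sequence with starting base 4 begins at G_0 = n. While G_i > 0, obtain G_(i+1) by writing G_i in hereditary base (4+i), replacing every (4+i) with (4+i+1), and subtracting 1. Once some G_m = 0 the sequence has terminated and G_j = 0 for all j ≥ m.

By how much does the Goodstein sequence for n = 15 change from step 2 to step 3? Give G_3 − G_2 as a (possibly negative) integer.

base 4: 15 = 3·4 + 3; at 5: 3·5 + 3 = 18; next = 17
base 5: 17 = 3·5 + 2; at 6: 3·6 + 2 = 20; next = 19
base 6: 19 = 3·6 + 1; at 7: 3·7 + 1 = 22; next = 21

2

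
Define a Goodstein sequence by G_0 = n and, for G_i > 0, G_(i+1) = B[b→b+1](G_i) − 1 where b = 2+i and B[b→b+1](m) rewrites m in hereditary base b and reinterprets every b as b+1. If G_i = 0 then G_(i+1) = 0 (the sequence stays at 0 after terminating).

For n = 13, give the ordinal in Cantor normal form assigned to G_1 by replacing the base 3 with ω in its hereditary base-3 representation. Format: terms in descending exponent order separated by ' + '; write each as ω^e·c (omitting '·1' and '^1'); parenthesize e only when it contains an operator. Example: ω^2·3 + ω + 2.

G_0=13  [base 2] 2^(2 + 1) + 2^2 + 1  →[2↦3]→  3^(3 + 1) + 3^3 + 1 = 109  −1 ⇒ G_1=108
G_1=108  [base 3] 3^(3 + 1) + 3^3  →[3↦4]→  4^(4 + 1) + 4^4 = 1280  −1 ⇒ G_2=1279

ω^(ω + 1) + ω^ω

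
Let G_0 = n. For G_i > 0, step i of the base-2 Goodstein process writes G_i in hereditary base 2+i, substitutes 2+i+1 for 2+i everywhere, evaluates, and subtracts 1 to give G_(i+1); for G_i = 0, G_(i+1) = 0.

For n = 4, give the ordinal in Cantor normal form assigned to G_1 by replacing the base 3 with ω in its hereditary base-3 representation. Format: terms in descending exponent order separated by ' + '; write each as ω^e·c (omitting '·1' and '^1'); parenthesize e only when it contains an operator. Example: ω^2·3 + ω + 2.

ω^2·2 + ω·2 + 2

step 0: 4 = 2^2; sub 3 for 2: 3^3; = 27; G_1 = 27−1 = 26
step 1: 26 = 2·3^2 + 2·3 + 2; sub 4 for 3: 2·4^2 + 2·4 + 2; = 42; G_2 = 42−1 = 41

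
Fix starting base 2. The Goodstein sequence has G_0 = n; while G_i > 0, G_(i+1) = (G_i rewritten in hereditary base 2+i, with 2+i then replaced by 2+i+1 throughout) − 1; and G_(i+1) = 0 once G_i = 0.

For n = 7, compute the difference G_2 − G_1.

229

7 —HB2→ 2^2 + 2 + 1 —bump→ 3^3 + 3 + 1 = 31 —(−1)→ 30
30 —HB3→ 3^3 + 3 —bump→ 4^4 + 4 = 260 —(−1)→ 259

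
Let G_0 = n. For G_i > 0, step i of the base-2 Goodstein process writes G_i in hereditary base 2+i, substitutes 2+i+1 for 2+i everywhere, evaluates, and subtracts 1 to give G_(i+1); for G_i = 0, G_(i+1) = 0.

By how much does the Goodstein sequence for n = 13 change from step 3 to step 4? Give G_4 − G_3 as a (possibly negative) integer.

step 0: 13 = 2^(2 + 1) + 2^2 + 1; sub 3 for 2: 3^(3 + 1) + 3^3 + 1; = 109; G_1 = 109−1 = 108
step 1: 108 = 3^(3 + 1) + 3^3; sub 4 for 3: 4^(4 + 1) + 4^4; = 1280; G_2 = 1280−1 = 1279
step 2: 1279 = 4^(4 + 1) + 3·4^3 + 3·4^2 + 3·4 + 3; sub 5 for 4: 5^(5 + 1) + 3·5^3 + 3·5^2 + 3·5 + 3; = 16093; G_3 = 16093−1 = 16092
step 3: 16092 = 5^(5 + 1) + 3·5^3 + 3·5^2 + 3·5 + 2; sub 6 for 5: 6^(6 + 1) + 3·6^3 + 3·6^2 + 3·6 + 2; = 280712; G_4 = 280712−1 = 280711

264619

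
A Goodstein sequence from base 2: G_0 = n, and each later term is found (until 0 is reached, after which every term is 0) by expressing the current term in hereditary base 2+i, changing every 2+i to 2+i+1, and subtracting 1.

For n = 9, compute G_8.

base 2: 9 = 2^(2 + 1) + 1; at 3: 3^(3 + 1) + 1 = 82; next = 81
base 3: 81 = 3^(3 + 1); at 4: 4^(4 + 1) = 1024; next = 1023
base 4: 1023 = 3·4^4 + 3·4^3 + 3·4^2 + 3·4 + 3; at 5: 3·5^5 + 3·5^3 + 3·5^2 + 3·5 + 3 = 9843; next = 9842
base 5: 9842 = 3·5^5 + 3·5^3 + 3·5^2 + 3·5 + 2; at 6: 3·6^6 + 3·6^3 + 3·6^2 + 3·6 + 2 = 140744; next = 140743
base 6: 140743 = 3·6^6 + 3·6^3 + 3·6^2 + 3·6 + 1; at 7: 3·7^7 + 3·7^3 + 3·7^2 + 3·7 + 1 = 2471827; next = 2471826
base 7: 2471826 = 3·7^7 + 3·7^3 + 3·7^2 + 3·7; at 8: 3·8^8 + 3·8^3 + 3·8^2 + 3·8 = 50333400; next = 50333399
base 8: 50333399 = 3·8^8 + 3·8^3 + 3·8^2 + 2·8 + 7; at 9: 3·9^9 + 3·9^3 + 3·9^2 + 2·9 + 7 = 1162263922; next = 1162263921
base 9: 1162263921 = 3·9^9 + 3·9^3 + 3·9^2 + 2·9 + 6; at 10: 3·10^10 + 3·10^3 + 3·10^2 + 2·10 + 6 = 30000003326; next = 30000003325

30000003325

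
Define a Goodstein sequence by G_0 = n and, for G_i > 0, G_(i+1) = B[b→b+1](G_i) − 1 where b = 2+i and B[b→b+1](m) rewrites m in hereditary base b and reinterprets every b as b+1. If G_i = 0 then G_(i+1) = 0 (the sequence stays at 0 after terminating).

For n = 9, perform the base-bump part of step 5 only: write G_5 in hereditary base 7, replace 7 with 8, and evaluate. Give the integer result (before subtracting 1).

[0] 9 ≡ 2^(2 + 1) + 1 (base 2). Lift 3: 82. −1: 81.
[1] 81 ≡ 3^(3 + 1) (base 3). Lift 4: 1024. −1: 1023.
[2] 1023 ≡ 3·4^4 + 3·4^3 + 3·4^2 + 3·4 + 3 (base 4). Lift 5: 9843. −1: 9842.
[3] 9842 ≡ 3·5^5 + 3·5^3 + 3·5^2 + 3·5 + 2 (base 5). Lift 6: 140744. −1: 140743.
[4] 140743 ≡ 3·6^6 + 3·6^3 + 3·6^2 + 3·6 + 1 (base 6). Lift 7: 2471827. −1: 2471826.
[5] 2471826 ≡ 3·7^7 + 3·7^3 + 3·7^2 + 3·7 (base 7). Lift 8: 50333400. −1: 50333399.

50333400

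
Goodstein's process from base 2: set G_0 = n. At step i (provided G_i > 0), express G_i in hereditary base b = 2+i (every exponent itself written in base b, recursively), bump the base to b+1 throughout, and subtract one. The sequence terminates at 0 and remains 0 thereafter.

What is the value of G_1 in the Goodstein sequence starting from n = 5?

27

step 0: 5 = 2^2 + 1; sub 3 for 2: 3^3 + 1; = 28; G_1 = 28−1 = 27
step 1: 27 = 3^3; sub 4 for 3: 4^4; = 256; G_2 = 256−1 = 255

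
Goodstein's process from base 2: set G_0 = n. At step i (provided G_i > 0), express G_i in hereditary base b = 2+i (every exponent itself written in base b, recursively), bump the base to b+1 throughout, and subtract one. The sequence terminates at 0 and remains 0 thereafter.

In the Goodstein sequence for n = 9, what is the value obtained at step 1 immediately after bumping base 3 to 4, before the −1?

9 —HB2→ 2^(2 + 1) + 1 —bump→ 3^(3 + 1) + 1 = 82 —(−1)→ 81
81 —HB3→ 3^(3 + 1) —bump→ 4^(4 + 1) = 1024 —(−1)→ 1023

1024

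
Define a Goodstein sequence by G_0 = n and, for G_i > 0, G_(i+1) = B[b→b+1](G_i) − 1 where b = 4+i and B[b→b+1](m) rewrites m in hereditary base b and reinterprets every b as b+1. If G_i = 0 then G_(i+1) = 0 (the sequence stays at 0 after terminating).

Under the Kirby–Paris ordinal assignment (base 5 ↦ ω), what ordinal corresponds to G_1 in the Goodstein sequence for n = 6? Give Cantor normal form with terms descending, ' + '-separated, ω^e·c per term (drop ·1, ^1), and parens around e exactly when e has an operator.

ω + 1

6 —HB4→ 4 + 2 —bump→ 5 + 2 = 7 —(−1)→ 6
6 —HB5→ 5 + 1 —bump→ 6 + 1 = 7 —(−1)→ 6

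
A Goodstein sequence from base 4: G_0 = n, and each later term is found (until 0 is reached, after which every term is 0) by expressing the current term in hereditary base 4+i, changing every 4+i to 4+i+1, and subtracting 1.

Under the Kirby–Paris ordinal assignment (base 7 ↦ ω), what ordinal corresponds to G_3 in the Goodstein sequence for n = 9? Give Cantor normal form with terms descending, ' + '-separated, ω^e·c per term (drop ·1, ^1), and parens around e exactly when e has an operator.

ω + 4

step 0: 9 = 2·4 + 1; sub 5 for 4: 2·5 + 1; = 11; G_1 = 11−1 = 10
step 1: 10 = 2·5; sub 6 for 5: 2·6; = 12; G_2 = 12−1 = 11
step 2: 11 = 6 + 5; sub 7 for 6: 7 + 5; = 12; G_3 = 12−1 = 11
step 3: 11 = 7 + 4; sub 8 for 7: 8 + 4; = 12; G_4 = 12−1 = 11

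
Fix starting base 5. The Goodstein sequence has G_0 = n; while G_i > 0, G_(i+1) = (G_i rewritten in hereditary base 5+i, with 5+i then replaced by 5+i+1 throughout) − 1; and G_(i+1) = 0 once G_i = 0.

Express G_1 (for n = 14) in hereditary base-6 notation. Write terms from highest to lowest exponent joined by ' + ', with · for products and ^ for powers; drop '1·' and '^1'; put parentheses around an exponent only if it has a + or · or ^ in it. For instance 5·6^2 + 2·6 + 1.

step 0: 14 = 2·5 + 4; sub 6 for 5: 2·6 + 4; = 16; G_1 = 16−1 = 15
step 1: 15 = 2·6 + 3; sub 7 for 6: 2·7 + 3; = 17; G_2 = 17−1 = 16

2·6 + 3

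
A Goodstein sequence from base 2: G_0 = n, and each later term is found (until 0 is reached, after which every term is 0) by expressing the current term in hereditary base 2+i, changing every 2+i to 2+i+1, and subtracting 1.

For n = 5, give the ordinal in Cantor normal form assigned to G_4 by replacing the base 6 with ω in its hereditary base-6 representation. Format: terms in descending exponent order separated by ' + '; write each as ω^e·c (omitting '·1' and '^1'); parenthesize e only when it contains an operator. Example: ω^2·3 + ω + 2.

ω^3·3 + ω^2·3 + ω·3 + 1

base 2: 5 = 2^2 + 1; at 3: 3^3 + 1 = 28; next = 27
base 3: 27 = 3^3; at 4: 4^4 = 256; next = 255
base 4: 255 = 3·4^3 + 3·4^2 + 3·4 + 3; at 5: 3·5^3 + 3·5^2 + 3·5 + 3 = 468; next = 467
base 5: 467 = 3·5^3 + 3·5^2 + 3·5 + 2; at 6: 3·6^3 + 3·6^2 + 3·6 + 2 = 776; next = 775
base 6: 775 = 3·6^3 + 3·6^2 + 3·6 + 1; at 7: 3·7^3 + 3·7^2 + 3·7 + 1 = 1198; next = 1197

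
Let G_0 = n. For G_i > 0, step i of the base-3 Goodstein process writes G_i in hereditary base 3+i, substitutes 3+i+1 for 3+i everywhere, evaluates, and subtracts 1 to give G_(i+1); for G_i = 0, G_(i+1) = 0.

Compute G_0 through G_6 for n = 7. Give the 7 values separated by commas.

7, 8, 9, 9, 9, 9, 9

i=0: 7 = 2·3 + 1 (b=3); 3→4: 2·4 + 1 = 9; 9−1 = 8
i=1: 8 = 2·4 (b=4); 4→5: 2·5 = 10; 10−1 = 9
i=2: 9 = 5 + 4 (b=5); 5→6: 6 + 4 = 10; 10−1 = 9
i=3: 9 = 6 + 3 (b=6); 6→7: 7 + 3 = 10; 10−1 = 9
i=4: 9 = 7 + 2 (b=7); 7→8: 8 + 2 = 10; 10−1 = 9
i=5: 9 = 8 + 1 (b=8); 8→9: 9 + 1 = 10; 10−1 = 9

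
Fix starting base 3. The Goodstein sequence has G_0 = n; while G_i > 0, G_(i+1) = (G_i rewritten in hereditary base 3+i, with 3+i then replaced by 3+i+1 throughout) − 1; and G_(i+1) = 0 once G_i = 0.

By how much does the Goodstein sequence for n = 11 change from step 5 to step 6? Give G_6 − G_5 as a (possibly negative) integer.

G_0 = 11. HB_3(11) = 3^2 + 2. Bump = 18. G_1 = 17.
G_1 = 17. HB_4(17) = 4^2 + 1. Bump = 26. G_2 = 25.
G_2 = 25. HB_5(25) = 5^2. Bump = 36. G_3 = 35.
G_3 = 35. HB_6(35) = 5·6 + 5. Bump = 40. G_4 = 39.
G_4 = 39. HB_7(39) = 5·7 + 4. Bump = 44. G_5 = 43.
G_5 = 43. HB_8(43) = 5·8 + 3. Bump = 48. G_6 = 47.

4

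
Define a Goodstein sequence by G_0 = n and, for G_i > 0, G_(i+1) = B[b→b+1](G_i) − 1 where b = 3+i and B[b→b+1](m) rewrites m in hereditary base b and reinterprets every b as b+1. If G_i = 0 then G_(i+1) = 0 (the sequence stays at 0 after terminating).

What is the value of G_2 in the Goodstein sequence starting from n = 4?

4

i=0: 4 = 3 + 1 (b=3); 3→4: 4 + 1 = 5; 5−1 = 4
i=1: 4 = 4 (b=4); 4→5: 5 = 5; 5−1 = 4
i=2: 4 = 4 (b=5); 5→6: 4 = 4; 4−1 = 3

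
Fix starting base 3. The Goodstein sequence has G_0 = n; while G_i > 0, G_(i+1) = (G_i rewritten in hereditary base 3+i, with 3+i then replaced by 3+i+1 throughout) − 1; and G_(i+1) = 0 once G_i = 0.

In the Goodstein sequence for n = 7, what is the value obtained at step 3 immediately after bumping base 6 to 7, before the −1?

10

G_0 = 7. HB_3(7) = 2·3 + 1. Bump = 9. G_1 = 8.
G_1 = 8. HB_4(8) = 2·4. Bump = 10. G_2 = 9.
G_2 = 9. HB_5(9) = 5 + 4. Bump = 10. G_3 = 9.
G_3 = 9. HB_6(9) = 6 + 3. Bump = 10. G_4 = 9.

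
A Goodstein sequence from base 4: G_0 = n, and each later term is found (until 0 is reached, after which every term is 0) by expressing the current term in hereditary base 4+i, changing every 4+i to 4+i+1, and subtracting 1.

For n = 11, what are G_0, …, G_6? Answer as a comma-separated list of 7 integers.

11, 12, 13, 14, 15, 15, 15

G_0 = 11. HB_4(11) = 2·4 + 3. Bump = 13. G_1 = 12.
G_1 = 12. HB_5(12) = 2·5 + 2. Bump = 14. G_2 = 13.
G_2 = 13. HB_6(13) = 2·6 + 1. Bump = 15. G_3 = 14.
G_3 = 14. HB_7(14) = 2·7. Bump = 16. G_4 = 15.
G_4 = 15. HB_8(15) = 8 + 7. Bump = 16. G_5 = 15.
G_5 = 15. HB_9(15) = 9 + 6. Bump = 16. G_6 = 15.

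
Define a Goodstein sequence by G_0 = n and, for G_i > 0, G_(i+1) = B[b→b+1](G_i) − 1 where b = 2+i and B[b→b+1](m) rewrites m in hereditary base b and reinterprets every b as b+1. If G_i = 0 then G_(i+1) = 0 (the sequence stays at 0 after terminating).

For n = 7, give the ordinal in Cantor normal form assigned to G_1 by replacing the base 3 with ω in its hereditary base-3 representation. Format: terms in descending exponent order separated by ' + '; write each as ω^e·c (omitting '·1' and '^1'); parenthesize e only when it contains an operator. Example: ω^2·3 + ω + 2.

ω^ω + ω

7 —HB2→ 2^2 + 2 + 1 —bump→ 3^3 + 3 + 1 = 31 —(−1)→ 30
30 —HB3→ 3^3 + 3 —bump→ 4^4 + 4 = 260 —(−1)→ 259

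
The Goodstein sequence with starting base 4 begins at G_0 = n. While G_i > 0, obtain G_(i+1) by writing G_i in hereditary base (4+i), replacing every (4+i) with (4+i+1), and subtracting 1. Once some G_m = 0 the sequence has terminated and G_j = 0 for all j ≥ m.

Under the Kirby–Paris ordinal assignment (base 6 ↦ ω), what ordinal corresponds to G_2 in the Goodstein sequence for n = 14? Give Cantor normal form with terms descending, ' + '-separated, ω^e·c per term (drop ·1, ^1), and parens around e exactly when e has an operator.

G_0=14  [base 4] 3·4 + 2  →[4↦5]→  3·5 + 2 = 17  −1 ⇒ G_1=16
G_1=16  [base 5] 3·5 + 1  →[5↦6]→  3·6 + 1 = 19  −1 ⇒ G_2=18
G_2=18  [base 6] 3·6  →[6↦7]→  3·7 = 21  −1 ⇒ G_3=20

ω·3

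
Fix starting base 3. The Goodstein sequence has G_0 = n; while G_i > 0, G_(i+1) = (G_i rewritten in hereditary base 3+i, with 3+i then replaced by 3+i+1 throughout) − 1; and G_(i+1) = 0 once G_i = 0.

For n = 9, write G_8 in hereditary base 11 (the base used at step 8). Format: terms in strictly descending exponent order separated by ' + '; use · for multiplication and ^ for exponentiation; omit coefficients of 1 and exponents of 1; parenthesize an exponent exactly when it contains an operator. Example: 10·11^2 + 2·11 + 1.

G_0 = 9. HB_3(9) = 3^2. Bump = 16. G_1 = 15.
G_1 = 15. HB_4(15) = 3·4 + 3. Bump = 18. G_2 = 17.
G_2 = 17. HB_5(17) = 3·5 + 2. Bump = 20. G_3 = 19.
G_3 = 19. HB_6(19) = 3·6 + 1. Bump = 22. G_4 = 21.
G_4 = 21. HB_7(21) = 3·7. Bump = 24. G_5 = 23.
G_5 = 23. HB_8(23) = 2·8 + 7. Bump = 25. G_6 = 24.
G_6 = 24. HB_9(24) = 2·9 + 6. Bump = 26. G_7 = 25.
G_7 = 25. HB_10(25) = 2·10 + 5. Bump = 27. G_8 = 26.
G_8 = 26. HB_11(26) = 2·11 + 4. Bump = 28. G_9 = 27.

2·11 + 4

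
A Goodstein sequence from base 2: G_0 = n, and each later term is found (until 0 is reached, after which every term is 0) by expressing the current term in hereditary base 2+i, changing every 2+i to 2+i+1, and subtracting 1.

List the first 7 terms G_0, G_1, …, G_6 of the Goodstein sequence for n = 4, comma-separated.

(0) 4|_2 = 2^2 ↦ 3^3|_3 = 27 ⇒ 26
(1) 26|_3 = 2·3^2 + 2·3 + 2 ↦ 2·4^2 + 2·4 + 2|_4 = 42 ⇒ 41
(2) 41|_4 = 2·4^2 + 2·4 + 1 ↦ 2·5^2 + 2·5 + 1|_5 = 61 ⇒ 60
(3) 60|_5 = 2·5^2 + 2·5 ↦ 2·6^2 + 2·6|_6 = 84 ⇒ 83
(4) 83|_6 = 2·6^2 + 6 + 5 ↦ 2·7^2 + 7 + 5|_7 = 110 ⇒ 109
(5) 109|_7 = 2·7^2 + 7 + 4 ↦ 2·8^2 + 8 + 4|_8 = 140 ⇒ 139

4, 26, 41, 60, 83, 109, 139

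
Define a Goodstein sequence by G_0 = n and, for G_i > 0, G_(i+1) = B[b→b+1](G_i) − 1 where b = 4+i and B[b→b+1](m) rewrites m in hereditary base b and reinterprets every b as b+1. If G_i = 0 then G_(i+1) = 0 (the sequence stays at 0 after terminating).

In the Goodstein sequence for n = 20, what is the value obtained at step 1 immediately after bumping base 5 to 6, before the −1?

step 0: 20 = 4^2 + 4; sub 5 for 4: 5^2 + 5; = 30; G_1 = 30−1 = 29
step 1: 29 = 5^2 + 4; sub 6 for 5: 6^2 + 4; = 40; G_2 = 40−1 = 39

40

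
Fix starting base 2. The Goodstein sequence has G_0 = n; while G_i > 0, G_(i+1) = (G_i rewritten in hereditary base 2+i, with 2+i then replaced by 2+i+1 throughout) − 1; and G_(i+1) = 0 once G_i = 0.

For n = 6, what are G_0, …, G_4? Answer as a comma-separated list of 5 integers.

base 2: 6 = 2^2 + 2; at 3: 3^3 + 3 = 30; next = 29
base 3: 29 = 3^3 + 2; at 4: 4^4 + 2 = 258; next = 257
base 4: 257 = 4^4 + 1; at 5: 5^5 + 1 = 3126; next = 3125
base 5: 3125 = 5^5; at 6: 6^6 = 46656; next = 46655

6, 29, 257, 3125, 46655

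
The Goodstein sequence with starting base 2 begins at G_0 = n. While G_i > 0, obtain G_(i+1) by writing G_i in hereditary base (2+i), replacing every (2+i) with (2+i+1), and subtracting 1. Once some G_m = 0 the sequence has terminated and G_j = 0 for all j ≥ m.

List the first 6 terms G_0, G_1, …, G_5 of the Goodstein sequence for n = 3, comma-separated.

3, 3, 3, 2, 1, 0

base 2: 3 = 2 + 1; at 3: 3 + 1 = 4; next = 3
base 3: 3 = 3; at 4: 4 = 4; next = 3
base 4: 3 = 3; at 5: 3 = 3; next = 2
base 5: 2 = 2; at 6: 2 = 2; next = 1
base 6: 1 = 1; at 7: 1 = 1; next = 0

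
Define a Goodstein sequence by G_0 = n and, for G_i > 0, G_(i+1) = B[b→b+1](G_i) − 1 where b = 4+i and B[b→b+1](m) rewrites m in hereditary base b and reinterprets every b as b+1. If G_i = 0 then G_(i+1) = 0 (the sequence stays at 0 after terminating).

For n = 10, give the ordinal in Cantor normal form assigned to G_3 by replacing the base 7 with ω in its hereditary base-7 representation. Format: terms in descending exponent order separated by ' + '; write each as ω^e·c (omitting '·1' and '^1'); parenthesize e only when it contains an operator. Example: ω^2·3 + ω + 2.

ω + 6

10 —HB4→ 2·4 + 2 —bump→ 2·5 + 2 = 12 —(−1)→ 11
11 —HB5→ 2·5 + 1 —bump→ 2·6 + 1 = 13 —(−1)→ 12
12 —HB6→ 2·6 —bump→ 2·7 = 14 —(−1)→ 13
13 —HB7→ 7 + 6 —bump→ 8 + 6 = 14 —(−1)→ 13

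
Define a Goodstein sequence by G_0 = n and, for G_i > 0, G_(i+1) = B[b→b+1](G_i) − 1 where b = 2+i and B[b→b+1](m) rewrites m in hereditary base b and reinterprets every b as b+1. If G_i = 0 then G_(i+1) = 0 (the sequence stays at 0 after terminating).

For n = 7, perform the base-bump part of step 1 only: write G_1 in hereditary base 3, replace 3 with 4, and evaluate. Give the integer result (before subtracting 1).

G_0=7  [base 2] 2^2 + 2 + 1  →[2↦3]→  3^3 + 3 + 1 = 31  −1 ⇒ G_1=30
G_1=30  [base 3] 3^3 + 3  →[3↦4]→  4^4 + 4 = 260  −1 ⇒ G_2=259

260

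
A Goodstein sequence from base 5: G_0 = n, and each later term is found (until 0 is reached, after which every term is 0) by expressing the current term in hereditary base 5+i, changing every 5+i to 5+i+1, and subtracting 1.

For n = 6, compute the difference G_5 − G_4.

6 —HB5→ 5 + 1 —bump→ 6 + 1 = 7 —(−1)→ 6
6 —HB6→ 6 —bump→ 7 = 7 —(−1)→ 6
6 —HB7→ 6 —bump→ 6 = 6 —(−1)→ 5
5 —HB8→ 5 —bump→ 5 = 5 —(−1)→ 4
4 —HB9→ 4 —bump→ 4 = 4 —(−1)→ 3

-1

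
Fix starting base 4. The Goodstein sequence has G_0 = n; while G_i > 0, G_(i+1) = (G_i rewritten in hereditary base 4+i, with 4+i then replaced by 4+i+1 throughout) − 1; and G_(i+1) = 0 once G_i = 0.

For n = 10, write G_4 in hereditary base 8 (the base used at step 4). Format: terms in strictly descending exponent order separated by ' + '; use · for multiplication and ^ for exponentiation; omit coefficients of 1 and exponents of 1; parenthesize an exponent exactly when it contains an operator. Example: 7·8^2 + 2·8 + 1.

G_0=10  [base 4] 2·4 + 2  →[4↦5]→  2·5 + 2 = 12  −1 ⇒ G_1=11
G_1=11  [base 5] 2·5 + 1  →[5↦6]→  2·6 + 1 = 13  −1 ⇒ G_2=12
G_2=12  [base 6] 2·6  →[6↦7]→  2·7 = 14  −1 ⇒ G_3=13
G_3=13  [base 7] 7 + 6  →[7↦8]→  8 + 6 = 14  −1 ⇒ G_4=13
G_4=13  [base 8] 8 + 5  →[8↦9]→  9 + 5 = 14  −1 ⇒ G_5=13

8 + 5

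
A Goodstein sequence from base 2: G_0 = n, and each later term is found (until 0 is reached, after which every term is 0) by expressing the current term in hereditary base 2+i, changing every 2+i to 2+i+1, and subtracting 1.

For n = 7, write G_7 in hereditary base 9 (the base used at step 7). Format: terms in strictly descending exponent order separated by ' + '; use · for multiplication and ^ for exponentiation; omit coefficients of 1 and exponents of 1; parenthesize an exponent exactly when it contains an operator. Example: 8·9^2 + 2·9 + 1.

[0] 7 ≡ 2^2 + 2 + 1 (base 2). Lift 3: 31. −1: 30.
[1] 30 ≡ 3^3 + 3 (base 3). Lift 4: 260. −1: 259.
[2] 259 ≡ 4^4 + 3 (base 4). Lift 5: 3128. −1: 3127.
[3] 3127 ≡ 5^5 + 2 (base 5). Lift 6: 46658. −1: 46657.
[4] 46657 ≡ 6^6 + 1 (base 6). Lift 7: 823544. −1: 823543.
[5] 823543 ≡ 7^7 (base 7). Lift 8: 16777216. −1: 16777215.
[6] 16777215 ≡ 7·8^7 + 7·8^6 + 7·8^5 + 7·8^4 + 7·8^3 + 7·8^2 + 7·8 + 7 (base 8). Lift 9: 37665880. −1: 37665879.
[7] 37665879 ≡ 7·9^7 + 7·9^6 + 7·9^5 + 7·9^4 + 7·9^3 + 7·9^2 + 7·9 + 6 (base 9). Lift 10: 77777776. −1: 77777775.

7·9^7 + 7·9^6 + 7·9^5 + 7·9^4 + 7·9^3 + 7·9^2 + 7·9 + 6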